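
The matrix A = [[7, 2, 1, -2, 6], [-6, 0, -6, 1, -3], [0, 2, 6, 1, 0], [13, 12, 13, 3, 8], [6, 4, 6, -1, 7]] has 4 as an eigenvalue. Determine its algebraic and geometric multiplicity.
algebraic multiplicity 1, geometric multiplicity 1

The characteristic polynomial is (x - 6)^3(x - 4)(x - 1), so the factor x - 4 appears with exponent 1: the algebraic multiplicity is 1.

rank(A - 4I) = 4, so the eigenspace has dimension 5 - 4 = 1: the geometric multiplicity is 1.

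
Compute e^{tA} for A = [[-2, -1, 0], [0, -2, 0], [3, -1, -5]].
A has Jordan form J = [[-5, 0, 0], [0, -2, 1], [0, 0, -2]] with A = PJP^{-1}, so e^{tA} = P e^{tJ} P^{-1}.

For a Jordan block J_k(λ), e^{tJ_k(λ)} = e^{λt} · (I + tN + t^2 N^2/2! + ... + t^{k-1} N^{k-1}/(k-1)!) where N is the nilpotent superdiagonal part.

Assembling the blocks and conjugating back gives the entries of e^{tA} as shown above.

e^{tA} = [[e^{-2*t}, -t*e^{-2*t}, 0], [0, e^{-2*t}, 0], [(e^{3*t} - 1)*e^{-5*t}, -t*e^{-2*t}, e^{-5*t}]]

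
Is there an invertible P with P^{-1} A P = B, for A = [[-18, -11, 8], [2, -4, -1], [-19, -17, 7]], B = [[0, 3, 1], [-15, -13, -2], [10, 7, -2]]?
Yes.

Two matrices over a field are similar if and only if they have the same invariant factors.

Both A and B have characteristic polynomial (x + 5)^3 and minimal polynomial (x + 5)^3. Computing further, both have invariant factors (x + 5)^3. Hence A and B are similar.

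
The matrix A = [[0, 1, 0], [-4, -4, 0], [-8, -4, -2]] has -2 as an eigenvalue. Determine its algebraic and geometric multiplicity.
The characteristic polynomial is (x + 2)^3, so the factor x + 2 appears with exponent 3: the algebraic multiplicity is 3.

rank(A + 2I) = 1, so the eigenspace has dimension 3 - 1 = 2: the geometric multiplicity is 2.

Since 2 < 3, A is not diagonalizable.

algebraic multiplicity 3, geometric multiplicity 2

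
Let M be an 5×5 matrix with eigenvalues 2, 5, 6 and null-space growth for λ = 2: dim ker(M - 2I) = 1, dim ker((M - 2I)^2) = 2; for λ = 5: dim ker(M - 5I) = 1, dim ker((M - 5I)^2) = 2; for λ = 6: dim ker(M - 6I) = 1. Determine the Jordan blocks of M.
λ = 2: successive nullity increments [1, 1] count blocks of size ≥ k; block sizes are [2].
λ = 5: successive nullity increments [1, 1] count blocks of size ≥ k; block sizes are [2].
λ = 6: successive nullity increments [1] count blocks of size ≥ k; block sizes are [1].

Jordan blocks: (2, 2), (5, 2), (6, 1)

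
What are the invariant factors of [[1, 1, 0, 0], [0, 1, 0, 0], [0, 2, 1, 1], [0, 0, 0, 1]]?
The Jordan structure of A has elementary divisors (x - 1)^2, (x - 1)^2. Arranging the block sizes at each eigenvalue in decreasing order and taking row products gives the invariant factors.

Invariant factors (smallest first, each dividing the next): (x - 1)^2, (x - 1)^2.

Check: the last factor (x - 1)^2 is the minimal polynomial, and the product (x - 1)^4 is the characteristic polynomial.

(x - 1)^2, (x - 1)^2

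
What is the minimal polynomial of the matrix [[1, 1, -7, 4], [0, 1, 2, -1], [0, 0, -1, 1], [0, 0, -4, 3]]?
m_A(x) = (x - 1)^2

The characteristic polynomial factors as (x - 1)^4. The minimal polynomial is ∏(x - λ)^{k_λ} where k_λ is the size of the largest Jordan block at λ.

For λ = 1: rank(A - I) = 2, and the largest Jordan block has size 2 (the smallest k with rank((A - I)^k) = rank((A - I)^(k+1))).

So m_A(x) = (x - 1)^2.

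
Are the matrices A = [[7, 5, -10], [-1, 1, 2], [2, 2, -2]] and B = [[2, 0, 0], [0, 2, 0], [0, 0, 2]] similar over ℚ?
Both have characteristic polynomial (x - 2)^3, but the minimal polynomial of A is (x - 2)^2 while the minimal polynomial of B is x - 2. The minimal polynomial is a similarity invariant, so A and B are not similar.

No.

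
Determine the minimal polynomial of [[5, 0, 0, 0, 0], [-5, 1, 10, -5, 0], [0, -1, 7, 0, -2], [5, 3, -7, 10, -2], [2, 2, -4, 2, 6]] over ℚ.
The characteristic polynomial factors as (x - 6)^4(x - 5). The minimal polynomial is ∏(x - λ)^{k_λ} where k_λ is the size of the largest Jordan block at λ.

For λ = 5: rank(A - 5I) = 4, and the largest Jordan block has size 1 (the smallest k with rank((A - 5I)^k) = rank((A - 5I)^(k+1))).
For λ = 6: rank(A - 6I) = 3, and the largest Jordan block has size 3 (the smallest k with rank((A - 6I)^k) = rank((A - 6I)^(k+1))).

So m_A(x) = (x - 6)^3(x - 5).

m_A(x) = (x - 6)^3(x - 5)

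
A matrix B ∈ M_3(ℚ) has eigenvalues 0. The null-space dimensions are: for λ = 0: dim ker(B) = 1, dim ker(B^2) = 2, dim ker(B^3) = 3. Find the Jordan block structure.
λ = 0: successive nullity increments [1, 1, 1] count blocks of size ≥ k; block sizes are [3].

Jordan blocks: (0, 3)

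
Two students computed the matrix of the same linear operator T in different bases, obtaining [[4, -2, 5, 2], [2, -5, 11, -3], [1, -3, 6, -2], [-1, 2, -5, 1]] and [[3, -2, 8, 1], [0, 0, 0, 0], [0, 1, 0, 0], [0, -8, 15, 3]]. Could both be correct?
Two matrices over a field are similar if and only if they have the same invariant factors.

Both A and B have characteristic polynomial x^2(x - 3)^2 and minimal polynomial x^2(x - 3)^2. Computing further, both have invariant factors x^2(x - 3)^2. Hence A and B are similar.

Yes.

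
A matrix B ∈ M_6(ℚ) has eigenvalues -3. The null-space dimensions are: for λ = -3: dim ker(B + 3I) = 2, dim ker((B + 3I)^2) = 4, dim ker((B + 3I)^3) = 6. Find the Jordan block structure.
λ = -3: successive nullity increments [2, 2, 2] count blocks of size ≥ k; block sizes are [3, 3].

Jordan blocks: (-3, 3), (-3, 3)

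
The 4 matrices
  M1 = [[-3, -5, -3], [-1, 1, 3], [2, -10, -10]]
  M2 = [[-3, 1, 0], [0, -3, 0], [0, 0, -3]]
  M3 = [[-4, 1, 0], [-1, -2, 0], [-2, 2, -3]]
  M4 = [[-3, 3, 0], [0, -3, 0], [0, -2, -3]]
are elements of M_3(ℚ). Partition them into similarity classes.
Characteristic polynomials: χ_{M1} = (x + 4)^3, χ_{M2} = (x + 3)^3, χ_{M3} = (x + 3)^3, χ_{M4} = (x + 3)^3.

{M1}: invariant factors x + 4, (x + 4)^2.

{M2, M3, M4}: invariant factors x + 3, (x + 3)^2.

Matrices are similar if and only if their invariant-factor lists agree; the partition into similarity classes is {M1}, {M2, M3, M4}.

2 classes: {M1}, {M2, M3, M4}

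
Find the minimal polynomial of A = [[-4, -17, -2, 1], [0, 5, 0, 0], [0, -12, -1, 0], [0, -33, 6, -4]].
The characteristic polynomial factors as (x - 5)(x + 1)(x + 4)^2. The minimal polynomial is ∏(x - λ)^{k_λ} where k_λ is the size of the largest Jordan block at λ.

For λ = -4: rank(A + 4I) = 3, and the largest Jordan block has size 2 (the smallest k with rank((A + 4I)^k) = rank((A + 4I)^(k+1))).
For λ = -1: rank(A + I) = 3, and the largest Jordan block has size 1 (the smallest k with rank((A + I)^k) = rank((A + I)^(k+1))).
For λ = 5: rank(A - 5I) = 3, and the largest Jordan block has size 1 (the smallest k with rank((A - 5I)^k) = rank((A - 5I)^(k+1))).

So m_A(x) = (x - 5)(x + 1)(x + 4)^2.

m_A(x) = (x - 5)(x + 1)(x + 4)^2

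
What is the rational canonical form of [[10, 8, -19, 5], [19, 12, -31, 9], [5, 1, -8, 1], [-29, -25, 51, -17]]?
The invariant factors of A (the non-unit diagonal entries of the Smith normal form of xI - A over ℚ[x]) are (x + 3)(x^3 - x - 1), each dividing the next. The characteristic polynomial is their product, (x + 3)(x^3 - x - 1).

The rational canonical form is the block-diagonal matrix of companion matrices C(f_i):
R = [[0, 0, 0, 3], [1, 0, 0, 4], [0, 1, 0, 1], [0, 0, 1, -3]].

Note the characteristic polynomial does not split into linear factors over ℚ, so A has no Jordan form over ℚ; the rational canonical form exists over any field.

R = [[0, 0, 0, 3], [1, 0, 0, 4], [0, 1, 0, 1], [0, 0, 1, -3]]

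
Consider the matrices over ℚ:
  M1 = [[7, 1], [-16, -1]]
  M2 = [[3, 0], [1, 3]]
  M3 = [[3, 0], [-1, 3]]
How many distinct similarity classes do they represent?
1 class: {M1, M2, M3}

Characteristic polynomials: χ_{M1} = (x - 3)^2, χ_{M2} = (x - 3)^2, χ_{M3} = (x - 3)^2.

{M1, M2, M3}: invariant factors (x - 3)^2.

Matrices are similar if and only if their invariant-factor lists agree; the partition into similarity classes is {M1, M2, M3}.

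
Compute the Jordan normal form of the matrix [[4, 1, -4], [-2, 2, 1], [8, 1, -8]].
J = [[-4, 0, 0], [0, 1, 1], [0, 0, 1]]

The characteristic polynomial is det(xI - A) = (x - 1)^2(x + 4), so the eigenvalues are -4 (algebraic multiplicity 1), 1 (algebraic multiplicity 2).

For λ = -4: algebraic multiplicity 1 gives one 1×1 block.

For λ = 1: rank(A - I) = 2, rank((A - I)^2) = 1. The eigenspace has dimension 3 - 2 = 1, so there is 1 Jordan block; the rank sequence gives block sizes [2].

Assembling the blocks gives the Jordan form J above.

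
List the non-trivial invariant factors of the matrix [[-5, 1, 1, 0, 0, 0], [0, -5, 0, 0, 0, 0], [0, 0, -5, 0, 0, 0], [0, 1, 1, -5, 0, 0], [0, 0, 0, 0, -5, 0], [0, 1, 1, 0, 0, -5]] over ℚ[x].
The Jordan structure of A has elementary divisors (x + 5)^2, (x + 5), (x + 5), (x + 5), (x + 5). Arranging the block sizes at each eigenvalue in decreasing order and taking row products gives the invariant factors.

Invariant factors (smallest first, each dividing the next): x + 5, x + 5, x + 5, x + 5, (x + 5)^2.

Check: the last factor (x + 5)^2 is the minimal polynomial, and the product (x + 5)^6 is the characteristic polynomial.

x + 5, x + 5, x + 5, x + 5, (x + 5)^2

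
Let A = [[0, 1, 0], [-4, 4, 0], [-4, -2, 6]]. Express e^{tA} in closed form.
A has Jordan form J = [[2, 1, 0], [0, 2, 0], [0, 0, 6]] with A = PJP^{-1}, so e^{tA} = P e^{tJ} P^{-1}.

For a Jordan block J_k(λ), e^{tJ_k(λ)} = e^{λt} · (I + tN + t^2 N^2/2! + ... + t^{k-1} N^{k-1}/(k-1)!) where N is the nilpotent superdiagonal part.

Assembling the blocks and conjugating back gives the entries of e^{tA} as shown above.

e^{tA} = [[(1 - 2*t)*e^{2*t}, t*e^{2*t}, 0], [-4*t*e^{2*t}, (2*t + 1)*e^{2*t}, 0], [-4*t*e^{2*t}, (2*t - e^{4*t} + 1)*e^{2*t}, e^{6*t}]]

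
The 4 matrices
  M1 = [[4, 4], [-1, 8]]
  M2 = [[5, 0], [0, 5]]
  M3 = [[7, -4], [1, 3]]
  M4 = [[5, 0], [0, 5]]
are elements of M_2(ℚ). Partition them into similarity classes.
Characteristic polynomials: χ_{M1} = (x - 6)^2, χ_{M2} = (x - 5)^2, χ_{M3} = (x - 5)^2, χ_{M4} = (x - 5)^2.

{M1}: invariant factors (x - 6)^2.

{M2, M4}: invariant factors x - 5, x - 5.

{M3}: invariant factors (x - 5)^2.

Matrices are similar if and only if their invariant-factor lists agree; the partition into similarity classes is {M1}, {M2, M4}, {M3}.

3 classes: {M1}, {M2, M4}, {M3}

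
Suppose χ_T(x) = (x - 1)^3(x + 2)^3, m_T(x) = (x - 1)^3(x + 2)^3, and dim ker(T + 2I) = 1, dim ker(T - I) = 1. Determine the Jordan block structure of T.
λ = -2: algebraic multiplicity 3 (exponent in χ_T), largest block size 3 (exponent in m_T), 1 block (geometric multiplicity). This forces block sizes [3].
λ = 1: algebraic multiplicity 3 (exponent in χ_T), largest block size 3 (exponent in m_T), 1 block (geometric multiplicity). This forces block sizes [3].

Jordan blocks: (-2, 3), (1, 3)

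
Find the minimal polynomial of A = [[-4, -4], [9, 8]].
m_A(x) = (x - 2)^2

The characteristic polynomial factors as (x - 2)^2. The minimal polynomial is ∏(x - λ)^{k_λ} where k_λ is the size of the largest Jordan block at λ.

For λ = 2: rank(A - 2I) = 1, and the largest Jordan block has size 2 (the smallest k with rank((A - 2I)^k) = rank((A - 2I)^(k+1))).

So m_A(x) = (x - 2)^2.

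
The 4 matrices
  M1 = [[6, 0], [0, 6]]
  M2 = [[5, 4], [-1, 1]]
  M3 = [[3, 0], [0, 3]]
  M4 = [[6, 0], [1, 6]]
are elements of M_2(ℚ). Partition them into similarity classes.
Characteristic polynomials: χ_{M1} = (x - 6)^2, χ_{M2} = (x - 3)^2, χ_{M3} = (x - 3)^2, χ_{M4} = (x - 6)^2.

{M1}: invariant factors x - 6, x - 6.

{M2}: invariant factors (x - 3)^2.

{M3}: invariant factors x - 3, x - 3.

{M4}: invariant factors (x - 6)^2.

Matrices are similar if and only if their invariant-factor lists agree; the partition into similarity classes is {M1}, {M2}, {M3}, {M4}.

4 classes: {M1}, {M2}, {M3}, {M4}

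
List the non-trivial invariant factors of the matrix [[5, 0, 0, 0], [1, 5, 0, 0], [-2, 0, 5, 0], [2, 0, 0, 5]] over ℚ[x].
x - 5, x - 5, (x - 5)^2

The Jordan structure of A has elementary divisors (x - 5)^2, (x - 5), (x - 5). Arranging the block sizes at each eigenvalue in decreasing order and taking row products gives the invariant factors.

Invariant factors (smallest first, each dividing the next): x - 5, x - 5, (x - 5)^2.

Check: the last factor (x - 5)^2 is the minimal polynomial, and the product (x - 5)^4 is the characteristic polynomial.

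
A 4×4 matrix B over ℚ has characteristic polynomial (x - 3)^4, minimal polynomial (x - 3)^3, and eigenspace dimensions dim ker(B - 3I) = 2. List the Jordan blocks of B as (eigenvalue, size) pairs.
λ = 3: algebraic multiplicity 4 (exponent in χ_B), largest block size 3 (exponent in m_B), 2 blocks (geometric multiplicity). These force block sizes [3, 1].

Jordan blocks: (3, 3), (3, 1)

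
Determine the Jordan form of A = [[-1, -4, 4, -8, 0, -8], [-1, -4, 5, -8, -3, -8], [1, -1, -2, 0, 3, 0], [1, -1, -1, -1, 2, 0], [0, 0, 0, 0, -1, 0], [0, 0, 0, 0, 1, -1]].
J = [[-5, 0, 0, 0, 0, 0], [0, -1, 1, 0, 0, 0], [0, 0, -1, 0, 0, 0], [0, 0, 0, -1, 1, 0], [0, 0, 0, 0, -1, 0], [0, 0, 0, 0, 0, -1]]

The characteristic polynomial is det(xI - A) = (x + 1)^5(x + 5), so the eigenvalues are -5 (algebraic multiplicity 1), -1 (algebraic multiplicity 5).

For λ = -5: algebraic multiplicity 1 gives one 1×1 block.

For λ = -1: rank(A + I) = 3, rank((A + I)^2) = 1. The eigenspace has dimension 6 - 3 = 3, so there are 3 Jordan blocks; the rank sequence gives block sizes [2, 2, 1].

Assembling the blocks gives the Jordan form J above.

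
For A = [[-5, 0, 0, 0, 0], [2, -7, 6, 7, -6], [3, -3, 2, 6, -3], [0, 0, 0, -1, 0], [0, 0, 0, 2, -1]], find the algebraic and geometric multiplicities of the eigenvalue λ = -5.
The characteristic polynomial is (x + 1)^3(x + 4)(x + 5), so the factor x + 5 appears with exponent 1: the algebraic multiplicity is 1.

rank(A + 5I) = 4, so the eigenspace has dimension 5 - 4 = 1: the geometric multiplicity is 1.

algebraic multiplicity 1, geometric multiplicity 1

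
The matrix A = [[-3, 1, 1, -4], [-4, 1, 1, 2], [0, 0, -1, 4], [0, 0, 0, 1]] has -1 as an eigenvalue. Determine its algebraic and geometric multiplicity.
algebraic multiplicity 3, geometric multiplicity 1

The characteristic polynomial is (x - 1)(x + 1)^3, so the factor x + 1 appears with exponent 3: the algebraic multiplicity is 3.

rank(A + I) = 3, so the eigenspace has dimension 4 - 3 = 1: the geometric multiplicity is 1.

Since 1 < 3, A is not diagonalizable.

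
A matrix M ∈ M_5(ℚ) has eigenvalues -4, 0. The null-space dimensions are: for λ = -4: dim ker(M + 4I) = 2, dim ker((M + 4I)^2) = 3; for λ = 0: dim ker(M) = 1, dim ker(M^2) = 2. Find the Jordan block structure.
λ = -4: successive nullity increments [2, 1] count blocks of size ≥ k; block sizes are [2, 1].
λ = 0: successive nullity increments [1, 1] count blocks of size ≥ k; block sizes are [2].

Jordan blocks: (-4, 2), (-4, 1), (0, 2)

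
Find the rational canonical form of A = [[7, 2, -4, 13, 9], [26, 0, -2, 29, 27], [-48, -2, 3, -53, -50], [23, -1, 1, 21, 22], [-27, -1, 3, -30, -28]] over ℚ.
R = [[0, 0, 0, 0, 135], [1, 0, 0, 0, 27], [0, 1, 0, 0, -90], [0, 0, 1, 0, 22], [0, 0, 0, 1, 3]]

The invariant factors of A (the non-unit diagonal entries of the Smith normal form of xI - A over ℚ[x]) are (x - 3)^3(x + 1)(x + 5), each dividing the next. The characteristic polynomial is their product, (x - 3)^3(x + 1)(x + 5).

The rational canonical form is the block-diagonal matrix of companion matrices C(f_i):
R = [[0, 0, 0, 0, 135], [1, 0, 0, 0, 27], [0, 1, 0, 0, -90], [0, 0, 1, 0, 22], [0, 0, 0, 1, 3]].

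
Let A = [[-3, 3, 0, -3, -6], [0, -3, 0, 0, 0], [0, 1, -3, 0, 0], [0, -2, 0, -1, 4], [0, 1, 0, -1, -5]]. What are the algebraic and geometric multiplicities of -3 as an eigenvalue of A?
The characteristic polynomial is (x + 3)^5, so the factor x + 3 appears with exponent 5: the algebraic multiplicity is 5.

rank(A + 3I) = 2, so the eigenspace has dimension 5 - 2 = 3: the geometric multiplicity is 3.

Since 3 < 5, A is not diagonalizable.

algebraic multiplicity 5, geometric multiplicity 3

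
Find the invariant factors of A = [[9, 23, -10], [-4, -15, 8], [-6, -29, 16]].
(x - 4)(x - 3)^2

The Jordan structure of A has elementary divisors (x - 3)^2, (x - 4). Arranging the block sizes at each eigenvalue in decreasing order and taking row products gives the invariant factors.

Invariant factors (smallest first, each dividing the next): (x - 4)(x - 3)^2.

Check: the last factor (x - 4)(x - 3)^2 is the minimal polynomial, and the product (x - 4)(x - 3)^2 is the characteristic polynomial.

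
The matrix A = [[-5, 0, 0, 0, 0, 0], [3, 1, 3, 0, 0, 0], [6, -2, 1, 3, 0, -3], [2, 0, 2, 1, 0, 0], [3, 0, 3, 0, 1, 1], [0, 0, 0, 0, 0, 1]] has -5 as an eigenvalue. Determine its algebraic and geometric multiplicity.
algebraic multiplicity 1, geometric multiplicity 1

The characteristic polynomial is (x - 1)^5(x + 5), so the factor x + 5 appears with exponent 1: the algebraic multiplicity is 1.

rank(A + 5I) = 5, so the eigenspace has dimension 6 - 5 = 1: the geometric multiplicity is 1.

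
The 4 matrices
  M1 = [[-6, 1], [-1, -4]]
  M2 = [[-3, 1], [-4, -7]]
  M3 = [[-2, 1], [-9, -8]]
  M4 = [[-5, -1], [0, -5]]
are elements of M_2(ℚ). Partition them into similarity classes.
Characteristic polynomials: χ_{M1} = (x + 5)^2, χ_{M2} = (x + 5)^2, χ_{M3} = (x + 5)^2, χ_{M4} = (x + 5)^2.

{M1, M2, M3, M4}: invariant factors (x + 5)^2.

Matrices are similar if and only if their invariant-factor lists agree; the partition into similarity classes is {M1, M2, M3, M4}.

1 class: {M1, M2, M3, M4}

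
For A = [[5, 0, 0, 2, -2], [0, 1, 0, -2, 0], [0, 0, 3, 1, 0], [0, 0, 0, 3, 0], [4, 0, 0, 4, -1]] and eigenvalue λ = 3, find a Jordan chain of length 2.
v_1 = [[0, -1, 0, 1, 1]]^T, v_2 = [[0, 0, 1, 0, 0]]^T

We seek v_1 ∈ ker((A - 3I)^2) \ ker(A - 3I), then set v_{i+1} = (A - 3I) v_i.

One such chain is v_1 = [[0, -1, 0, 1, 1]]^T, v_2 = [[0, 0, 1, 0, 0]]^T. Check: (A - 3I) v_2 = [[0, 0, 0, 0, 0]]^T = 0.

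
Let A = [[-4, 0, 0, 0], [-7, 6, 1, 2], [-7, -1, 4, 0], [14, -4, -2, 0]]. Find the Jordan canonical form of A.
J = [[-4, 0, 0, 0], [0, 3, 1, 0], [0, 0, 3, 0], [0, 0, 0, 4]]

The characteristic polynomial is det(xI - A) = (x - 4)(x - 3)^2(x + 4), so the eigenvalues are -4 (algebraic multiplicity 1), 3 (algebraic multiplicity 2), 4 (algebraic multiplicity 1).

For λ = -4: algebraic multiplicity 1 gives one 1×1 block.

For λ = 3: rank(A - 3I) = 3, rank((A - 3I)^2) = 2. The eigenspace has dimension 4 - 3 = 1, so there is 1 Jordan block; the rank sequence gives block sizes [2].

For λ = 4: algebraic multiplicity 1 gives one 1×1 block.

Assembling the blocks gives the Jordan form J above.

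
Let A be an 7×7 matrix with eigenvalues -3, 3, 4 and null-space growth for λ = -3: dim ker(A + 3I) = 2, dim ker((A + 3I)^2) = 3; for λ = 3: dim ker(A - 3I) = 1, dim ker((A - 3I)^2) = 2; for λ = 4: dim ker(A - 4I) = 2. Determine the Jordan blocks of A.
Jordan blocks: (-3, 2), (-3, 1), (3, 2), (4, 1), (4, 1)

λ = -3: successive nullity increments [2, 1] count blocks of size ≥ k; block sizes are [2, 1].
λ = 3: successive nullity increments [1, 1] count blocks of size ≥ k; block sizes are [2].
λ = 4: successive nullity increments [2] count blocks of size ≥ k; block sizes are [1, 1].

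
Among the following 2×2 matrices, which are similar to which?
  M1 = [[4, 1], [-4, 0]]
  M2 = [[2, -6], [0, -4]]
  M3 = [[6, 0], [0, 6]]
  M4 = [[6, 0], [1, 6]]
4 classes: {M1}, {M2}, {M3}, {M4}

Characteristic polynomials: χ_{M1} = (x - 2)^2, χ_{M2} = (x - 2)(x + 4), χ_{M3} = (x - 6)^2, χ_{M4} = (x - 6)^2.

{M1}: invariant factors (x - 2)^2.

{M2}: invariant factors (x - 2)(x + 4).

{M3}: invariant factors x - 6, x - 6.

{M4}: invariant factors (x - 6)^2.

Matrices are similar if and only if their invariant-factor lists agree; the partition into similarity classes is {M1}, {M2}, {M3}, {M4}.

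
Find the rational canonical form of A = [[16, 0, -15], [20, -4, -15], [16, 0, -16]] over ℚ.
The invariant factors of A (the non-unit diagonal entries of the Smith normal form of xI - A over ℚ[x]) are x + 4, (x - 4)(x + 4), each dividing the next. The characteristic polynomial is their product, (x - 4)(x + 4)^2.

The rational canonical form is the block-diagonal matrix of companion matrices C(f_i):
R = [[-4, 0, 0], [0, 0, 16], [0, 1, 0]].

R = [[-4, 0, 0], [0, 0, 16], [0, 1, 0]]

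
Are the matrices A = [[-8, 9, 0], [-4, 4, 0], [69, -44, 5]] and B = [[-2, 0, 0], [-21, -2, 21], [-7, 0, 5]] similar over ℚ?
Both have characteristic polynomial (x - 5)(x + 2)^2, but the minimal polynomial of A is (x - 5)(x + 2)^2 while the minimal polynomial of B is (x - 5)(x + 2). The minimal polynomial is a similarity invariant, so A and B are not similar.

No.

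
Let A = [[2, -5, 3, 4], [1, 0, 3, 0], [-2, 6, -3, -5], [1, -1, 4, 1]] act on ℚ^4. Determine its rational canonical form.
The invariant factors of A (the non-unit diagonal entries of the Smith normal form of xI - A over ℚ[x]) are (x^2 + 1)^2, each dividing the next. The characteristic polynomial is their product, (x^2 + 1)^2.

The rational canonical form is the block-diagonal matrix of companion matrices C(f_i):
R = [[0, 0, 0, -1], [1, 0, 0, 0], [0, 1, 0, -2], [0, 0, 1, 0]].

Note the characteristic polynomial does not split into linear factors over ℚ, so A has no Jordan form over ℚ; the rational canonical form exists over any field.

R = [[0, 0, 0, -1], [1, 0, 0, 0], [0, 1, 0, -2], [0, 0, 1, 0]]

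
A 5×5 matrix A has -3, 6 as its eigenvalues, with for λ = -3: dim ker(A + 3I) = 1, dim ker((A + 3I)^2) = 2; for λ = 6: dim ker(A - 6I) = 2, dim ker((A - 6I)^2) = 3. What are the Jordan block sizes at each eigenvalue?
λ = -3: successive nullity increments [1, 1] count blocks of size ≥ k; block sizes are [2].
λ = 6: successive nullity increments [2, 1] count blocks of size ≥ k; block sizes are [2, 1].

Jordan blocks: (-3, 2), (6, 2), (6, 1)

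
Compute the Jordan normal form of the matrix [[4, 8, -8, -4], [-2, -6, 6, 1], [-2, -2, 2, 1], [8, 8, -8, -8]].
J = [[-4, 0, 0, 0], [0, -4, 0, 0], [0, 0, 0, 1], [0, 0, 0, 0]]

The characteristic polynomial is det(xI - A) = x^2(x + 4)^2, so the eigenvalues are -4 (algebraic multiplicity 2), 0 (algebraic multiplicity 2).

For λ = -4: rank(A + 4I) = 2. The eigenspace has dimension 4 - 2 = 2, so there are 2 Jordan blocks; the rank sequence gives block sizes [1, 1].

For λ = 0: rank(A) = 3, rank(A^2) = 2. The eigenspace has dimension 4 - 3 = 1, so there is 1 Jordan block; the rank sequence gives block sizes [2].

Assembling the blocks gives the Jordan form J above.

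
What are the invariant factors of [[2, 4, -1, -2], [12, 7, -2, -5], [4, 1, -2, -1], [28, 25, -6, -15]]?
x + 2, (x + 2)^3

The Jordan structure of A has elementary divisors (x + 2)^3, (x + 2). Arranging the block sizes at each eigenvalue in decreasing order and taking row products gives the invariant factors.

Invariant factors (smallest first, each dividing the next): x + 2, (x + 2)^3.

Check: the last factor (x + 2)^3 is the minimal polynomial, and the product (x + 2)^4 is the characteristic polynomial.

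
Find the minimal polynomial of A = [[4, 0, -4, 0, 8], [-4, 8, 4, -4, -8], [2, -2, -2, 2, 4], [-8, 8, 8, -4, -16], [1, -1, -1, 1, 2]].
The characteristic polynomial factors as x^3(x - 4)^2. The minimal polynomial is ∏(x - λ)^{k_λ} where k_λ is the size of the largest Jordan block at λ.

For λ = 0: rank(A) = 3, and the largest Jordan block has size 2 (the smallest k with rank(A^k) = rank(A^(k+1))).
For λ = 4: rank(A - 4I) = 3, and the largest Jordan block has size 1 (the smallest k with rank((A - 4I)^k) = rank((A - 4I)^(k+1))).

So m_A(x) = x^2(x - 4).

m_A(x) = x^2(x - 4)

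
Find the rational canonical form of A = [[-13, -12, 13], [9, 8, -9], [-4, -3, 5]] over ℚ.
The invariant factors of A (the non-unit diagonal entries of the Smith normal form of xI - A over ℚ[x]) are x^3 + 4x - 4, each dividing the next. The characteristic polynomial is their product, x^3 + 4x - 4.

The rational canonical form is the block-diagonal matrix of companion matrices C(f_i):
R = [[0, 0, 4], [1, 0, -4], [0, 1, 0]].

Note the characteristic polynomial does not split into linear factors over ℚ, so A has no Jordan form over ℚ; the rational canonical form exists over any field.

R = [[0, 0, 4], [1, 0, -4], [0, 1, 0]]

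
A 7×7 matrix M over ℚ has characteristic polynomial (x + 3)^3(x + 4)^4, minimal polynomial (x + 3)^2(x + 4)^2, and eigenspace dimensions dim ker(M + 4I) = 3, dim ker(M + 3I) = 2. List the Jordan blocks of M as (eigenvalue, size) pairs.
Jordan blocks: (-4, 2), (-4, 1), (-4, 1), (-3, 2), (-3, 1)

λ = -4: algebraic multiplicity 4 (exponent in χ_M), largest block size 2 (exponent in m_M), 3 blocks (geometric multiplicity). These force block sizes [2, 1, 1].
λ = -3: algebraic multiplicity 3 (exponent in χ_M), largest block size 2 (exponent in m_M), 2 blocks (geometric multiplicity). These force block sizes [2, 1].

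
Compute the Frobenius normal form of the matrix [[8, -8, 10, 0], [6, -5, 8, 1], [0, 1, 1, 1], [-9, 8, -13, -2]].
The invariant factors of A (the non-unit diagonal entries of the Smith normal form of xI - A over ℚ[x]) are (x - 2)(x^3 + 2), each dividing the next. The characteristic polynomial is their product, (x - 2)(x^3 + 2).

The rational canonical form is the block-diagonal matrix of companion matrices C(f_i):
R = [[0, 0, 0, 4], [1, 0, 0, -2], [0, 1, 0, 0], [0, 0, 1, 2]].

Note the characteristic polynomial does not split into linear factors over ℚ, so A has no Jordan form over ℚ; the rational canonical form exists over any field.

R = [[0, 0, 0, 4], [1, 0, 0, -2], [0, 1, 0, 0], [0, 0, 1, 2]]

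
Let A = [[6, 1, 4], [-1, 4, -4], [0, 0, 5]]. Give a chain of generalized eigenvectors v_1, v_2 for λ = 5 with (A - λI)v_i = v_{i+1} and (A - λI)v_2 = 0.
v_1 = [[-1, 2, 0]]^T, v_2 = [[1, -1, 0]]^T

We seek v_1 ∈ ker((A - 5I)^2) \ ker(A - 5I), then set v_{i+1} = (A - 5I) v_i.

One such chain is v_1 = [[-1, 2, 0]]^T, v_2 = [[1, -1, 0]]^T. Check: (A - 5I) v_2 = [[0, 0, 0]]^T = 0.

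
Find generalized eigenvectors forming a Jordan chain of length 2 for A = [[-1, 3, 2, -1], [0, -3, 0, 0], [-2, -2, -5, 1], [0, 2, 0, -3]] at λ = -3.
v_1 = [[0, 1, 0, 2]]^T, v_2 = [[1, 0, 0, 2]]^T

We seek v_1 ∈ ker((A + 3I)^2) \ ker(A + 3I), then set v_{i+1} = (A + 3I) v_i.

One such chain is v_1 = [[0, 1, 0, 2]]^T, v_2 = [[1, 0, 0, 2]]^T. Check: (A + 3I) v_2 = [[0, 0, 0, 0]]^T = 0.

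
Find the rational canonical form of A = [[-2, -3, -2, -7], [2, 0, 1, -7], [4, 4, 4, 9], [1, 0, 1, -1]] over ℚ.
R = [[0, 0, 0, 3], [1, 0, 0, -5], [0, 1, 0, 2], [0, 0, 1, 1]]

The invariant factors of A (the non-unit diagonal entries of the Smith normal form of xI - A over ℚ[x]) are (x - 1)(x^3 - 2x + 3), each dividing the next. The characteristic polynomial is their product, (x - 1)(x^3 - 2x + 3).

The rational canonical form is the block-diagonal matrix of companion matrices C(f_i):
R = [[0, 0, 0, 3], [1, 0, 0, -5], [0, 1, 0, 2], [0, 0, 1, 1]].

Note the characteristic polynomial does not split into linear factors over ℚ, so A has no Jordan form over ℚ; the rational canonical form exists over any field.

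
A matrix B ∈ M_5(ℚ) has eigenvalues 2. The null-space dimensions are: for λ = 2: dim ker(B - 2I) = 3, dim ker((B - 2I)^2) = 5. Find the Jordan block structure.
λ = 2: successive nullity increments [3, 2] count blocks of size ≥ k; block sizes are [2, 2, 1].

Jordan blocks: (2, 2), (2, 2), (2, 1)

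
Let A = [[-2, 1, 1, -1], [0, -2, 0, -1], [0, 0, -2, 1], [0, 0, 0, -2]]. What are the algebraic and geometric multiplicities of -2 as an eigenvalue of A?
The characteristic polynomial is (x + 2)^4, so the factor x + 2 appears with exponent 4: the algebraic multiplicity is 4.

rank(A + 2I) = 2, so the eigenspace has dimension 4 - 2 = 2: the geometric multiplicity is 2.

Since 2 < 4, A is not diagonalizable.

algebraic multiplicity 4, geometric multiplicity 2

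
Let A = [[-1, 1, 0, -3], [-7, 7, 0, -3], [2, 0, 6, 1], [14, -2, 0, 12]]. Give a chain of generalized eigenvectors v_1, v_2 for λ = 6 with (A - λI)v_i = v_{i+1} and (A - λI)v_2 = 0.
We seek v_1 ∈ ker((A - 6I)^2) \ ker(A - 6I), then set v_{i+1} = (A - 6I) v_i.

One such chain is v_1 = [[0, 1, 0, 0]]^T, v_2 = [[1, 1, 0, -2]]^T. Check: (A - 6I) v_2 = [[0, 0, 0, 0]]^T = 0.

v_1 = [[0, 1, 0, 0]]^T, v_2 = [[1, 1, 0, -2]]^T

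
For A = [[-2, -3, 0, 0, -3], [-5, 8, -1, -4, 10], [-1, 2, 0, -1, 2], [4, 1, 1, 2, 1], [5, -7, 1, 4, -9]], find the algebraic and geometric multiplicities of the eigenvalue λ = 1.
The characteristic polynomial is (x - 1)^3(x + 2)^2, so the factor x - 1 appears with exponent 3: the algebraic multiplicity is 3.

rank(A - I) = 3, so the eigenspace has dimension 5 - 3 = 2: the geometric multiplicity is 2.

Since 2 < 3, A is not diagonalizable.

algebraic multiplicity 3, geometric multiplicity 2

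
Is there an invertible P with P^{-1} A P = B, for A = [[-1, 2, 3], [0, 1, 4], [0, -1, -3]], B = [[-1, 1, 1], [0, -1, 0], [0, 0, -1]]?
Both have characteristic polynomial (x + 1)^3, but the minimal polynomial of A is (x + 1)^3 while the minimal polynomial of B is (x + 1)^2. The minimal polynomial is a similarity invariant, so A and B are not similar.

No.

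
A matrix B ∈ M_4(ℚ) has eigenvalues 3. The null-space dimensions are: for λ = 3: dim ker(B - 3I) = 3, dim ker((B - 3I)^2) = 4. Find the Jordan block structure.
Jordan blocks: (3, 2), (3, 1), (3, 1)

λ = 3: successive nullity increments [3, 1] count blocks of size ≥ k; block sizes are [2, 1, 1].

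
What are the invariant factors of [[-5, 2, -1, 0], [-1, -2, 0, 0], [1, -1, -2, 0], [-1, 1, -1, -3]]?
x + 3, (x + 3)^3

The Jordan structure of A has elementary divisors (x + 3)^3, (x + 3). Arranging the block sizes at each eigenvalue in decreasing order and taking row products gives the invariant factors.

Invariant factors (smallest first, each dividing the next): x + 3, (x + 3)^3.

Check: the last factor (x + 3)^3 is the minimal polynomial, and the product (x + 3)^4 is the characteristic polynomial.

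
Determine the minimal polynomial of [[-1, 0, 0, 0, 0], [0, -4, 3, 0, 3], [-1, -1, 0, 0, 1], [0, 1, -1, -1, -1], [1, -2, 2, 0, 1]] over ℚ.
The characteristic polynomial factors as (x + 1)^5. The minimal polynomial is ∏(x - λ)^{k_λ} where k_λ is the size of the largest Jordan block at λ.

For λ = -1: rank(A + I) = 2, and the largest Jordan block has size 2 (the smallest k with rank((A + I)^k) = rank((A + I)^(k+1))).

So m_A(x) = (x + 1)^2.

m_A(x) = (x + 1)^2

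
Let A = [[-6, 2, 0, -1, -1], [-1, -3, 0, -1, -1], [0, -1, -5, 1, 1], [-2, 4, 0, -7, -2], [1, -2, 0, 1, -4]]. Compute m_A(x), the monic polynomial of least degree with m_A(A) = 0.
The characteristic polynomial factors as (x + 5)^5. The minimal polynomial is ∏(x - λ)^{k_λ} where k_λ is the size of the largest Jordan block at λ.

For λ = -5: rank(A + 5I) = 2, and the largest Jordan block has size 2 (the smallest k with rank((A + 5I)^k) = rank((A + 5I)^(k+1))).

So m_A(x) = (x + 5)^2.

m_A(x) = (x + 5)^2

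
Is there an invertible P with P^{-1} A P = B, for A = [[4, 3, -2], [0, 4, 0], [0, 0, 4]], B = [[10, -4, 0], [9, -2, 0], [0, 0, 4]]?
Two matrices over a field are similar if and only if they have the same invariant factors.

Both A and B have characteristic polynomial (x - 4)^3 and minimal polynomial (x - 4)^2. Computing further, both have invariant factors x - 4, (x - 4)^2. Hence A and B are similar.

Yes.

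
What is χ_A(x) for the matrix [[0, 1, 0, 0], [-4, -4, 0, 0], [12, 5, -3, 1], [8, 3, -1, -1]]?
χ_A(x) = (x + 2)^4

xI - A = [[x, -1, 0, 0], [4, x + 4, 0, 0], [-12, -5, x + 3, -1], [-8, -3, 1, x + 1]].

Expanding det(xI - A) along the first row:
det(xI - A) = + (x)·det([[x + 4, 0, 0], [-5, x + 3, -1], [-3, 1, x + 1]]) - (-1)·det([[4, 0, 0], [-12, x + 3, -1], [-8, 1, x + 1]]) + (0)·det([[4, x + 4, 0], [-12, -5, -1], [-8, -3, x + 1]]) - (0)·det([[4, x + 4, 0], [-12, -5, x + 3], [-8, -3, 1]]).

Evaluating gives χ_A(x) = x^4 + 8x^3 + 24x^2 + 32x + 16 = (x + 2)^4.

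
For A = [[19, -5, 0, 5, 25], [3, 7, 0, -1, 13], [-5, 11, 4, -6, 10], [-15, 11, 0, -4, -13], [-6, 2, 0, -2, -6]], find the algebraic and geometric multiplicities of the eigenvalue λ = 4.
algebraic multiplicity 5, geometric multiplicity 2

The characteristic polynomial is (x - 4)^5, so the factor x - 4 appears with exponent 5: the algebraic multiplicity is 5.

rank(A - 4I) = 3, so the eigenspace has dimension 5 - 3 = 2: the geometric multiplicity is 2.

Since 2 < 5, A is not diagonalizable.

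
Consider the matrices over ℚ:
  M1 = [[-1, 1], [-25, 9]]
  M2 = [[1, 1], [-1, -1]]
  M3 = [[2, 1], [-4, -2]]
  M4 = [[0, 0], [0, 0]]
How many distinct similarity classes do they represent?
Characteristic polynomials: χ_{M1} = (x - 4)^2, χ_{M2} = x^2, χ_{M3} = x^2, χ_{M4} = x^2.

{M1}: invariant factors (x - 4)^2.

{M2, M3}: invariant factors x^2.

{M4}: invariant factors x, x.

Matrices are similar if and only if their invariant-factor lists agree; the partition into similarity classes is {M1}, {M2, M3}, {M4}.

3 classes: {M1}, {M2, M3}, {M4}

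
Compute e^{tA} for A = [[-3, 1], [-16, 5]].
A has Jordan form J = [[1, 1], [0, 1]] with A = PJP^{-1}, so e^{tA} = P e^{tJ} P^{-1}.

For a Jordan block J_k(λ), e^{tJ_k(λ)} = e^{λt} · (I + tN + t^2 N^2/2! + ... + t^{k-1} N^{k-1}/(k-1)!) where N is the nilpotent superdiagonal part.

Assembling the blocks and conjugating back gives the entries of e^{tA} as shown above.

e^{tA} = [[(1 - 4*t)*e^{t}, t*e^{t}], [-16*t*e^{t}, (4*t + 1)*e^{t}]]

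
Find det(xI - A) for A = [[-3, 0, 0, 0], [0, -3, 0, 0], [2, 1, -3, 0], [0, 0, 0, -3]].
xI - A = [[x + 3, 0, 0, 0], [0, x + 3, 0, 0], [-2, -1, x + 3, 0], [0, 0, 0, x + 3]].

Expanding det(xI - A) along the first row:
det(xI - A) = + (x + 3)·det([[x + 3, 0, 0], [-1, x + 3, 0], [0, 0, x + 3]]) - (0)·det([[0, 0, 0], [-2, x + 3, 0], [0, 0, x + 3]]) + (0)·det([[0, x + 3, 0], [-2, -1, 0], [0, 0, x + 3]]) - (0)·det([[0, x + 3, 0], [-2, -1, x + 3], [0, 0, 0]]).

Evaluating gives χ_A(x) = x^4 + 12x^3 + 54x^2 + 108x + 81 = (x + 3)^4.

χ_A(x) = (x + 3)^4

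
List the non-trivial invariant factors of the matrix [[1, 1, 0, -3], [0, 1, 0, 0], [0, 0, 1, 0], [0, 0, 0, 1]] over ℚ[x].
x - 1, x - 1, (x - 1)^2

The Jordan structure of A has elementary divisors (x - 1)^2, (x - 1), (x - 1). Arranging the block sizes at each eigenvalue in decreasing order and taking row products gives the invariant factors.

Invariant factors (smallest first, each dividing the next): x - 1, x - 1, (x - 1)^2.

Check: the last factor (x - 1)^2 is the minimal polynomial, and the product (x - 1)^4 is the characteristic polynomial.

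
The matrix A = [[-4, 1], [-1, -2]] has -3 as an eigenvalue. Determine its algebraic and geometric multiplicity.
The characteristic polynomial is (x + 3)^2, so the factor x + 3 appears with exponent 2: the algebraic multiplicity is 2.

rank(A + 3I) = 1, so the eigenspace has dimension 2 - 1 = 1: the geometric multiplicity is 1.

Since 1 < 2, A is not diagonalizable.

algebraic multiplicity 2, geometric multiplicity 1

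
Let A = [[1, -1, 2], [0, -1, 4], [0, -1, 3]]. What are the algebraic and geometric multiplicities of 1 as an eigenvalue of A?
The characteristic polynomial is (x - 1)^3, so the factor x - 1 appears with exponent 3: the algebraic multiplicity is 3.

rank(A - I) = 1, so the eigenspace has dimension 3 - 1 = 2: the geometric multiplicity is 2.

Since 2 < 3, A is not diagonalizable.

algebraic multiplicity 3, geometric multiplicity 2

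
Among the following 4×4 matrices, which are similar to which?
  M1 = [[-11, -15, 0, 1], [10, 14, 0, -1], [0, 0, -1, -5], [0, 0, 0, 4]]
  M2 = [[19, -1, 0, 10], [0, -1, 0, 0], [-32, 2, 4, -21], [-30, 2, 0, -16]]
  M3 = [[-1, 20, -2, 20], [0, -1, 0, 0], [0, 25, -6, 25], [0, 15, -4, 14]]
Characteristic polynomials: χ_{M1} = (x - 4)^2(x + 1)^2, χ_{M2} = (x - 4)^2(x + 1)^2, χ_{M3} = (x - 4)^2(x + 1)^2.

{M1, M3}: invariant factors x + 1, (x - 4)^2(x + 1).

{M2}: invariant factors (x - 4)^2(x + 1)^2.

Matrices are similar if and only if their invariant-factor lists agree; the partition into similarity classes is {M1, M3}, {M2}.

2 classes: {M1, M3}, {M2}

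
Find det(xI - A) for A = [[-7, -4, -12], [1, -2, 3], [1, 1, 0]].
χ_A(x) = (x + 3)^3

xI - A = [[x + 7, 4, 12], [-1, x + 2, -3], [-1, -1, x]].

Expanding det(xI - A) along the first row:
det(xI - A) = + (x + 7)·det([[x + 2, -3], [-1, x]]) - (4)·det([[-1, -3], [-1, x]]) + (12)·det([[-1, x + 2], [-1, -1]]).

Evaluating gives χ_A(x) = x^3 + 9x^2 + 27x + 27 = (x + 3)^3.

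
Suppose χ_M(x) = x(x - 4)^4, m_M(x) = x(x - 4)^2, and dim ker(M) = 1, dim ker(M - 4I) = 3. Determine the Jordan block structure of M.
Jordan blocks: (0, 1), (4, 2), (4, 1), (4, 1)

λ = 0: algebraic multiplicity 1 (exponent in χ_M), largest block size 1 (exponent in m_M), 1 block (geometric multiplicity). This forces block sizes [1].
λ = 4: algebraic multiplicity 4 (exponent in χ_M), largest block size 2 (exponent in m_M), 3 blocks (geometric multiplicity). These force block sizes [2, 1, 1].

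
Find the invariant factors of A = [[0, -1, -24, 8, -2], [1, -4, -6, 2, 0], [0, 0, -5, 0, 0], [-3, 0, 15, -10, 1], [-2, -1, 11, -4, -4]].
x + 5, (x + 4)^2(x + 5)^2

The Jordan structure of A has elementary divisors (x + 5)^2, (x + 5), (x + 4)^2. Arranging the block sizes at each eigenvalue in decreasing order and taking row products gives the invariant factors.

Invariant factors (smallest first, each dividing the next): x + 5, (x + 4)^2(x + 5)^2.

Check: the last factor (x + 4)^2(x + 5)^2 is the minimal polynomial, and the product (x + 4)^2(x + 5)^3 is the characteristic polynomial.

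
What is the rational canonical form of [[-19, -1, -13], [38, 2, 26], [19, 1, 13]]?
R = [[0, 0, 0], [0, 0, 0], [0, 1, -4]]

The invariant factors of A (the non-unit diagonal entries of the Smith normal form of xI - A over ℚ[x]) are x, x(x + 4), each dividing the next. The characteristic polynomial is their product, x^2(x + 4).

The rational canonical form is the block-diagonal matrix of companion matrices C(f_i):
R = [[0, 0, 0], [0, 0, 0], [0, 1, -4]].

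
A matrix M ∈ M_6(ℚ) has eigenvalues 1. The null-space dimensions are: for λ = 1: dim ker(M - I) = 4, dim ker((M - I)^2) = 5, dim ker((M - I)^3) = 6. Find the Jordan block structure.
Jordan blocks: (1, 3), (1, 1), (1, 1), (1, 1)

λ = 1: successive nullity increments [4, 1, 1] count blocks of size ≥ k; block sizes are [3, 1, 1, 1].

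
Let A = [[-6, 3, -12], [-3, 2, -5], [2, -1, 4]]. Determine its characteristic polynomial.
xI - A = [[x + 6, -3, 12], [3, x - 2, 5], [-2, 1, x - 4]].

Expanding det(xI - A) along the first row:
det(xI - A) = + (x + 6)·det([[x - 2, 5], [1, x - 4]]) - (-3)·det([[3, 5], [-2, x - 4]]) + (12)·det([[3, x - 2], [-2, 1]]).

Evaluating gives χ_A(x) = x^3.

χ_A(x) = x^3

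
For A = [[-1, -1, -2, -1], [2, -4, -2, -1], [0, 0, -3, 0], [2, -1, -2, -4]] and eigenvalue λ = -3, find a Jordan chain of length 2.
v_1 = [[0, 1, 0, -2]]^T, v_2 = [[1, 1, 0, 1]]^T

We seek v_1 ∈ ker((A + 3I)^2) \ ker(A + 3I), then set v_{i+1} = (A + 3I) v_i.

One such chain is v_1 = [[0, 1, 0, -2]]^T, v_2 = [[1, 1, 0, 1]]^T. Check: (A + 3I) v_2 = [[0, 0, 0, 0]]^T = 0.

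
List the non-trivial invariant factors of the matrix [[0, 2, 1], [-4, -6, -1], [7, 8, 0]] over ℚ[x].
The Jordan structure of A has elementary divisors (x + 4), (x + 1)^2. Arranging the block sizes at each eigenvalue in decreasing order and taking row products gives the invariant factors.

Invariant factors (smallest first, each dividing the next): (x + 1)^2(x + 4).

Check: the last factor (x + 1)^2(x + 4) is the minimal polynomial, and the product (x + 1)^2(x + 4) is the characteristic polynomial.

(x + 1)^2(x + 4)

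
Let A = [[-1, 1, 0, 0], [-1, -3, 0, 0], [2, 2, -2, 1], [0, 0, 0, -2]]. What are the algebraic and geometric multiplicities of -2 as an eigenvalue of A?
The characteristic polynomial is (x + 2)^4, so the factor x + 2 appears with exponent 4: the algebraic multiplicity is 4.

rank(A + 2I) = 2, so the eigenspace has dimension 4 - 2 = 2: the geometric multiplicity is 2.

Since 2 < 4, A is not diagonalizable.

algebraic multiplicity 4, geometric multiplicity 2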